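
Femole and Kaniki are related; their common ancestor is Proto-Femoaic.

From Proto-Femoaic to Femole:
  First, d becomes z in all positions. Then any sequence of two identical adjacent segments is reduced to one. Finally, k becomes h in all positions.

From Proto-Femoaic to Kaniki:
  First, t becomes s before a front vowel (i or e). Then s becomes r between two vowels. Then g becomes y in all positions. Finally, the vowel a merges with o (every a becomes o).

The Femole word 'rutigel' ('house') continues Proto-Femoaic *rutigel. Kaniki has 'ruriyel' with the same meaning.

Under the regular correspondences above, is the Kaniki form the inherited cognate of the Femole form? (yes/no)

Derive the expected Kaniki reflex of *rutigel:
Kaniki: start from *rutigel.
  rule 1 (palatalisation): rutigel → rusigel
  rule 2 (rhotacism): rusigel → rurigel
  rule 3 (unconditioned shift): rurigel → ruriyel
  rule 4: no change — ruriyel
  ⇒ Kaniki ruriyel
Kaniki 'ruriyel' matches the regular reflex exactly, so the pair is cognate.

yes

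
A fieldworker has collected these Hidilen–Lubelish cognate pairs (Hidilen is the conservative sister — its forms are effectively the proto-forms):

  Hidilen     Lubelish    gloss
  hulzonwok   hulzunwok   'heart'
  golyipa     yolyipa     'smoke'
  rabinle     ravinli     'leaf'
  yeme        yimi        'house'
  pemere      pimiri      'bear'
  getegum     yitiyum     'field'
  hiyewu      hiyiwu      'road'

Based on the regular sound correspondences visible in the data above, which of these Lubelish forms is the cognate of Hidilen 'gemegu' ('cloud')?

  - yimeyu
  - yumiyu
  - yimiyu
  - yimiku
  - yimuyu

getegum ~ yitiyum — Hidilen g corresponds to Lubelish y word-initially before a front vowel.
yeme ~ yimi, pemere ~ pimiri — Hidilen e corresponds to Lubelish i after a consonant, before a nasal.
getegum ~ yitiyum, hiyewu ~ hiyiwu — Hidilen e corresponds to Lubelish i after a consonant, before a consonant other than r, m, n, p, b, f, v.
getegum ~ yitiyum — Hidilen g corresponds to Lubelish y between vowels (before a back vowel).
Applying these to Hidilen 'gemegu':
  gemegu → yemegu   (g→y word-initially before a front vowel)
  yemegu → yimegu   (e→i after a consonant, before a nasal)
  yimegu → yimigu   (e→i after a consonant, before a consonant other than r, m, n, p, b, f, v)
  yimigu → yimiyu   (g→y between vowels (before a back vowel))
So the Lubelish cognate is 'yimiyu'.

yimiyu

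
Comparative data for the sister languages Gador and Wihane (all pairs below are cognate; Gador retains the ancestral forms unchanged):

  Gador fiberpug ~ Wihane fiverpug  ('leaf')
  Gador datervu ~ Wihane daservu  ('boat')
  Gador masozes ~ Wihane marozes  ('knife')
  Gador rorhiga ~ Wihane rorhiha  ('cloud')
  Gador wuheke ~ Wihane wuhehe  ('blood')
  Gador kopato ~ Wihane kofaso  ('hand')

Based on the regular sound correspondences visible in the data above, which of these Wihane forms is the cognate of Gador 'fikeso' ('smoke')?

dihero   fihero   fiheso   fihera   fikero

wuheke ~ wuhehe — Gador k corresponds to Wihane h between vowels (before a front vowel).
masozes ~ marozes — Gador s corresponds to Wihane r between vowels (before a back vowel).
Applying these to Gador 'fikeso':
  fikeso → fiheso   (k→h between vowels (before a front vowel))
  fiheso → fihero   (s→r between vowels (before a back vowel))
So the Wihane cognate is 'fihero'.

fihero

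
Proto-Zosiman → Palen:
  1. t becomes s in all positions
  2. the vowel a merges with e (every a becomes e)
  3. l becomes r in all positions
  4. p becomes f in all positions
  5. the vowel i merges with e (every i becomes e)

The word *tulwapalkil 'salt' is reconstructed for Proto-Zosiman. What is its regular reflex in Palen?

surweferker

Palen: *tulwapalkil
  tulwapalkil → sulwapalkil   [unconditioned shift]
  sulwapalkil → sulwepelkil   [vowel merger]
  sulwepelkil → surweperkir   [unconditioned shift]
  surweperkir → surweferkir   [unconditioned shift]
  surweferkir → surweferker   [vowel merger]
  giving Palen surweferker.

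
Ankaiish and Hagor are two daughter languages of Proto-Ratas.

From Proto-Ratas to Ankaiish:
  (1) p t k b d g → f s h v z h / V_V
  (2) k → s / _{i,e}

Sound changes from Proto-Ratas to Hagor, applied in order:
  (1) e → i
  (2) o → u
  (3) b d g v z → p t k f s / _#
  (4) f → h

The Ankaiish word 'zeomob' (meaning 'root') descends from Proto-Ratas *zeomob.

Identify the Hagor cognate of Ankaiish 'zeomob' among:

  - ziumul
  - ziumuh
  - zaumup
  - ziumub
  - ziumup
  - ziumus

Hagor: start from *zeomob.
  rule 1 (vowel merger): zeomob → ziomob
  rule 2 (vowel merger): ziomob → ziumub
  rule 3 (final devoicing): ziumub → ziumup
  rule 4: no change — ziumup
  ⇒ Hagor ziumup
Among the options, 'ziumup' alone shows every Hagor change applied in order.

ziumup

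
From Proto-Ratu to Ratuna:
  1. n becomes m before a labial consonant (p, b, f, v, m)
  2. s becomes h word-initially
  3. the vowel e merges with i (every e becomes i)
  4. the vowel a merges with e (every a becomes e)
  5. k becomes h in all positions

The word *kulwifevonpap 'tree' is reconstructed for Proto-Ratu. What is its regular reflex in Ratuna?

hulwifivompep

Ratuna: start from *kulwifevonpap.
  rule 1 (nasal place assimilation): kulwifevonpap → kulwifevompap
  rule 2: no change — kulwifevompap
  rule 3 (vowel merger): kulwifevompap → kulwifivompap
  rule 4 (vowel merger): kulwifivompap → kulwifivompep
  rule 5 (unconditioned shift): kulwifivompep → hulwifivompep
  ⇒ Ratuna hulwifivompep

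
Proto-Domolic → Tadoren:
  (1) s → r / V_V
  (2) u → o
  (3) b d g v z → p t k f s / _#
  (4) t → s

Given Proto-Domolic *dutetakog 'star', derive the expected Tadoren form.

Tadoren: start from *dutetakog.
  rule 1: no change — dutetakog
  rule 2 (vowel merger): dutetakog → dotetakog
  rule 3 (final devoicing): dotetakog → dotetakok
  rule 4 (unconditioned shift): dotetakok → dosesakok
  ⇒ Tadoren dosesakok

dosesakok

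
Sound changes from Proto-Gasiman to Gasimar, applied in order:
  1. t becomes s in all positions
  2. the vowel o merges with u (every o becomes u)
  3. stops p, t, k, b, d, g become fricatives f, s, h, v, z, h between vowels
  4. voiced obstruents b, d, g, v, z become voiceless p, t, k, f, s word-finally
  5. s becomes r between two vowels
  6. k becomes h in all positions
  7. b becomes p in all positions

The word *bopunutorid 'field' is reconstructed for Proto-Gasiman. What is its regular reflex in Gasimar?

pufunururit

Gasimar: *bopunutorid
  bopunutorid → bopunusorid   [unconditioned shift]
  bopunusorid → bupunusurid   [vowel merger]
  bupunusurid → bufunusurid   [intervocalic lenition]
  bufunusurid → bufunusurit   [final devoicing]
  bufunusurit → bufunururit   [rhotacism]
  bufunururit (rule 6 does not apply)
  bufunururit → pufunururit   [unconditioned shift]
  giving Gasimar pufunururit.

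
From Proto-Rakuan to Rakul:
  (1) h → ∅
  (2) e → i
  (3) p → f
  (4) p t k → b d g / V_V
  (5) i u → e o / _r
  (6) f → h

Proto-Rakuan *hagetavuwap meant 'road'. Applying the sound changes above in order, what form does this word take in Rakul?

agidavuwah

Rakul: *hagetavuwap > agetavuwap > agitavuwap > agitavuwaf > agidavuwaf > agidavuwah  (by h-loss, vowel merger, unconditioned shift, intervocalic voicing, unconditioned shift)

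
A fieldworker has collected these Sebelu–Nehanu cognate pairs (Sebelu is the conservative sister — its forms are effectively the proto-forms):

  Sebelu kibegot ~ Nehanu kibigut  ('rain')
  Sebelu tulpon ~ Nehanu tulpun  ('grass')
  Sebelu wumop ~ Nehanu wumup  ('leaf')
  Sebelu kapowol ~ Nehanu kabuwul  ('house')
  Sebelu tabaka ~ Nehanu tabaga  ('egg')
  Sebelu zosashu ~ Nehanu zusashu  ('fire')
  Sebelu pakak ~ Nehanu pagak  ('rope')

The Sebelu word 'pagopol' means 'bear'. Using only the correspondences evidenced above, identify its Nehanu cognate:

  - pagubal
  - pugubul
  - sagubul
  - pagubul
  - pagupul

pagubul

wumop ~ wumup — Sebelu o corresponds to Nehanu u after a consonant, before a labial obstruent.
kapowol ~ kabuwul — Sebelu p corresponds to Nehanu b between vowels (before a back vowel).
kibegot ~ kibigut, kapowol ~ kabuwul — Sebelu o corresponds to Nehanu u after a consonant, before a consonant other than r, m, n, p, b, f, v.
Applying these to Sebelu 'pagopol':
  pagopol → pagupol   (o→u after a consonant, before a labial obstruent)
  pagupol → pagubol   (p→b between vowels (before a back vowel))
  pagubol → pagubul   (o→u after a consonant, before a consonant other than r, m, n, p, b, f, v)
So the Nehanu cognate is 'pagubul'.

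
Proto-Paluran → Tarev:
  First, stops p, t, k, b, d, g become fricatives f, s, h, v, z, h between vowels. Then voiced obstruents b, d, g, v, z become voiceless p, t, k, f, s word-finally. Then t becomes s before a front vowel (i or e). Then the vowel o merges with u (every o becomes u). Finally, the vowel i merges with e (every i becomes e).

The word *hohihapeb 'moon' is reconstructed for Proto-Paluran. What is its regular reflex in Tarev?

Tarev: *hohihapeb > hohihafeb > hohihafep > huhihafep > huhehafep  (by intervocalic lenition, final devoicing, vowel merger, vowel merger)

huhehafep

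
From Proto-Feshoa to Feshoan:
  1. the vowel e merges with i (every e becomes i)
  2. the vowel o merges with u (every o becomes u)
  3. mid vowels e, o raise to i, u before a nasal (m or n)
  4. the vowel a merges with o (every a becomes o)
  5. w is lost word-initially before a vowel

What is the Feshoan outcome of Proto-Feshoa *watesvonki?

Feshoan: *watesvonki
  watesvonki → watisvonki   [vowel merger]
  watisvonki → watisvunki   [vowel merger]
  watisvunki (rule 3 does not apply)
  watisvunki → wotisvunki   [vowel merger]
  wotisvunki → otisvunki   [glide loss]
  giving Feshoan otisvunki.

otisvunki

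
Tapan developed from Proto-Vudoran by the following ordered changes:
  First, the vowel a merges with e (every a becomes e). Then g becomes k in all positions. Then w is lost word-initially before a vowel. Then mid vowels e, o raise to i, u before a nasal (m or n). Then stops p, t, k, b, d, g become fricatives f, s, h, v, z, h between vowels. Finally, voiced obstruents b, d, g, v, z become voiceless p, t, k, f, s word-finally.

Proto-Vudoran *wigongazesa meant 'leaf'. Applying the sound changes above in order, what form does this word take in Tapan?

ihunkezese

Tapan: *wigongazesa
  wigongazesa → wigongezese   [vowel merger]
  wigongezese → wikonkezese   [unconditioned shift]
  wikonkezese → ikonkezese   [glide loss]
  ikonkezese → ikunkezese   [pre-nasal raising]
  ikunkezese → ihunkezese   [intervocalic lenition]
  ihunkezese (rule 6 does not apply)
  giving Tapan ihunkezese.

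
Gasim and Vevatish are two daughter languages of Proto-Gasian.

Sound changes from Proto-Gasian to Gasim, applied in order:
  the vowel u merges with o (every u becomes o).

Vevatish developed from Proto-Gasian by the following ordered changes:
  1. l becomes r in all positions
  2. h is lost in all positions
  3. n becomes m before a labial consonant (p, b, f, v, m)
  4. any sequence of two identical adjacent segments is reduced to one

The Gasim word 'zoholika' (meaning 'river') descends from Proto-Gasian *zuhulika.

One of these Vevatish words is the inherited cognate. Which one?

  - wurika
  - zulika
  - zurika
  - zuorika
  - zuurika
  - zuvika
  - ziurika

Vevatish: *zuhulika > zuhurika > zuurika > zurika  (by unconditioned shift, h-loss, degemination)
Among the options, 'zurika' alone shows every Vevatish change applied in order.

zurika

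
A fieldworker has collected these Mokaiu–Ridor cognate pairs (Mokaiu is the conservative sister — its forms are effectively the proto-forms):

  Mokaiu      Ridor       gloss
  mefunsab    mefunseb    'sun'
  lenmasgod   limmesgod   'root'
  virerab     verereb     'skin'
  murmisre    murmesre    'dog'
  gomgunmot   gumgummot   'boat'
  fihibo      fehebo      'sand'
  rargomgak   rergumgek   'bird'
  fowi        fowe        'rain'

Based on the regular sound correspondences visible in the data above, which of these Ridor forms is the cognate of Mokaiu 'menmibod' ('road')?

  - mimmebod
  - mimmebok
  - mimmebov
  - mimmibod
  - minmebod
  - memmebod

mimmebod

lenmasgod ~ limmesgod — Mokaiu e corresponds to Ridor i after a consonant, before a nasal.
lenmasgod ~ limmesgod, gomgunmot ~ gumgummot — Mokaiu n corresponds to Ridor m after a vowel, before a nasal.
fihibo ~ fehebo — Mokaiu i corresponds to Ridor e after a consonant, before a labial obstruent.
Applying these to Mokaiu 'menmibod':
  menmibod → minmibod   (e→i after a consonant, before a nasal)
  minmibod → mimmibod   (n→m after a vowel, before a nasal)
  mimmibod → mimmebod   (i→e after a consonant, before a labial obstruent)
So the Ridor cognate is 'mimmebod'.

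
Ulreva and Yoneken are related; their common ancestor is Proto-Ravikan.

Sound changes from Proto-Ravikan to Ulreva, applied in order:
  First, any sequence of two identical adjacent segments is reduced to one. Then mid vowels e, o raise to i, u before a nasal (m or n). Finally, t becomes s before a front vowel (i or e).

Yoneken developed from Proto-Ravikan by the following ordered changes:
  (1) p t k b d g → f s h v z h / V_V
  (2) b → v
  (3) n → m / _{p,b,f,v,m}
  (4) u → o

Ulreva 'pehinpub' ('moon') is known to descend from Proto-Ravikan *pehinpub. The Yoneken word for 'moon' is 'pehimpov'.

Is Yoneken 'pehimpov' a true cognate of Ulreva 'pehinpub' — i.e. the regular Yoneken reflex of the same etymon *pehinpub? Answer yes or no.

yes

Derive the expected Yoneken reflex of *pehinpub:
Yoneken: *pehinpub
  pehinpub (rule 1 does not apply)
  pehinpub → pehinpuv   [unconditioned shift]
  pehinpuv → pehimpuv   [nasal place assimilation]
  pehimpuv → pehimpov   [vowel merger]
  giving Yoneken pehimpov.
Yoneken 'pehimpov' matches the regular reflex exactly, so the pair is cognate.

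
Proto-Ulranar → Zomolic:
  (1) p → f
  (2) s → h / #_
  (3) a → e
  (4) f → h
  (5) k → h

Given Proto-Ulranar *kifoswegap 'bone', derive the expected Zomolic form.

hihoswegeh

Zomolic: *kifoswegap > kifoswegaf > kifoswegef > kihoswegeh > hihoswegeh  (by unconditioned shift, vowel merger, unconditioned shift, unconditioned shift)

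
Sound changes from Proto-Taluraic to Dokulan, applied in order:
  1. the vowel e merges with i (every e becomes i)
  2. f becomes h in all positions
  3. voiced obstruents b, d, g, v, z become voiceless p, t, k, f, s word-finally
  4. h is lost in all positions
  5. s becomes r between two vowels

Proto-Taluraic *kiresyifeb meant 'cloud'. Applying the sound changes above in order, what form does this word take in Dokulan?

Dokulan: *kiresyifeb
  kiresyifeb → kirisyifib   [vowel merger]
  kirisyifib → kirisyihib   [unconditioned shift]
  kirisyihib → kirisyihip   [final devoicing]
  kirisyihip → kirisyiip   [h-loss]
  kirisyiip (rule 5 does not apply)
  giving Dokulan kirisyiip.

kirisyiip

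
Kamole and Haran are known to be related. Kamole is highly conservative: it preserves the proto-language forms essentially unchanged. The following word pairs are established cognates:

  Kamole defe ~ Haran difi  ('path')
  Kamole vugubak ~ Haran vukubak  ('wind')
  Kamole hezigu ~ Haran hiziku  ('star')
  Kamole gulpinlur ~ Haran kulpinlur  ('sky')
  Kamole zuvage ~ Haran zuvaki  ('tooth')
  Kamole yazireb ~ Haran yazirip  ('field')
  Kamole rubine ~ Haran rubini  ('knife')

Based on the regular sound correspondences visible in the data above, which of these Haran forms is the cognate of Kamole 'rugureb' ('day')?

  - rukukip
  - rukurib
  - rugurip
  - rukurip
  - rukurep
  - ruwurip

vugubak ~ vukubak, hezigu ~ hiziku — Kamole g corresponds to Haran k between vowels (before a back vowel).
yazireb ~ yazirip — Kamole e corresponds to Haran i after a consonant, before a labial obstruent.
yazireb ~ yazirip — Kamole b corresponds to Haran p word-finally.
Applying these to Kamole 'rugureb':
  rugureb → rukureb   (g→k between vowels (before a back vowel))
  rukureb → rukurib   (e→i after a consonant, before a labial obstruent)
  rukurib → rukurip   (b→p word-finally)
So the Haran cognate is 'rukurip'.

rukurip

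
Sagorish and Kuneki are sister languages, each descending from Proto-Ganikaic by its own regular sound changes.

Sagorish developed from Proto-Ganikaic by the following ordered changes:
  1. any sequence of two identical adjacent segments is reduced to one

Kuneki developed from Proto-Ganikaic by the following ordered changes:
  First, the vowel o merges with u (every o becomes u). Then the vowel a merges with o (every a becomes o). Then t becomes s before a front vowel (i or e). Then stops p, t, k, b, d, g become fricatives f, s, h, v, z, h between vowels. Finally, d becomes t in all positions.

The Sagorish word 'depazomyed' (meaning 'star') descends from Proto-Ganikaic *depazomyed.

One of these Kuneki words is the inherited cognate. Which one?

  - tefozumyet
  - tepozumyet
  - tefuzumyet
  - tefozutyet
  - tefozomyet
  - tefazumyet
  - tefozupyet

tefozumyet

Kuneki: start from *depazomyed.
  rule 1 (vowel merger): depazomyed → depazumyed
  rule 2 (vowel merger): depazumyed → depozumyed
  rule 3: no change — depozumyed
  rule 4 (intervocalic lenition): depozumyed → defozumyed
  rule 5 (unconditioned shift): defozumyed → tefozumyet
  ⇒ Kuneki tefozumyet
Among the options, 'tefozumyet' alone shows every Kuneki change applied in order.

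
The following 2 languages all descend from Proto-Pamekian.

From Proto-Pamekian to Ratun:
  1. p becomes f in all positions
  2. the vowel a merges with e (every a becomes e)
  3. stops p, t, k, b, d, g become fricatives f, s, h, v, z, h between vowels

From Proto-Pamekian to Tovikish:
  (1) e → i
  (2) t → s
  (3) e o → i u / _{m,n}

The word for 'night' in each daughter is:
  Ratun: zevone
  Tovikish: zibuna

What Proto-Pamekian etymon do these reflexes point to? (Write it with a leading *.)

*zebona

Position 3: Ratun has v, Tovikish has b. Tovikish preserves b here (none of its changes turn any other segment into b), so the proto-segment is *b.
Position 2: Ratun has e, Tovikish has i. Taking the neighbouring segments as reconstructed: Ratun e could go back to *a or *e; Tovikish i could go back to *e or *i — the one source consistent with every daughter is *e.
Position 4: Ratun has o, Tovikish has u. Ratun preserves o here (none of its changes turn any other segment into o), so the proto-segment is *o.
Continuing position by position gives *zebona; check it forward:
Ratun: *zebona
  zebona (rule 1 does not apply)
  zebona → zebone   [vowel merger]
  zebone → zevone   [intervocalic lenition]
  giving Ratun zevone.
Tovikish: start from *zebona.
  rule 1 (vowel merger): zebona → zibona
  rule 2: no change — zibona
  rule 3 (pre-nasal raising): zibona → zibuna
  ⇒ Tovikish zibuna
Only *zebona yields all of Ratun zevone, Tovikish zibuna.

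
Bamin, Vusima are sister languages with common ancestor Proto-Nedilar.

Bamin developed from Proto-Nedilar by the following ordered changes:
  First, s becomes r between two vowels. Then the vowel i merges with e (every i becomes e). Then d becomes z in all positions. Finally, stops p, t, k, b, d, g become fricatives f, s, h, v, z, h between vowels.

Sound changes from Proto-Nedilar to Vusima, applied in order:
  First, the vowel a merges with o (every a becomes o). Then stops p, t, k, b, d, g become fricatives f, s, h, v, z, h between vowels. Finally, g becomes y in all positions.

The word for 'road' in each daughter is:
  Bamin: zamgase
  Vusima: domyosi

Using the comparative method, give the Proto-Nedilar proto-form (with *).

Position 6: Bamin has s, Vusima has s. Taking the neighbouring segments as reconstructed: Bamin s can only go back to *t; Vusima s could go back to *t or *s — the one source consistent with every daughter is *t.
Position 2: Bamin has a, Vusima has o. Bamin preserves a here (none of its changes turn any other segment into a), so the proto-segment is *a.
Position 7: Bamin has e, Vusima has i. Vusima preserves i here (none of its changes turn any other segment into i), so the proto-segment is *i.
This points to *damgati. Verify forward in each daughter:
Bamin: start from *damgati.
  rule 1: no change — damgati
  rule 2 (vowel merger): damgati → damgate
  rule 3 (unconditioned shift): damgate → zamgate
  rule 4 (intervocalic lenition): zamgate → zamgase
  ⇒ Bamin zamgase
Vusima: *damgati
  damgati → domgoti   [vowel merger]
  domgoti → domgosi   [intervocalic lenition]
  domgosi → domyosi   [unconditioned shift]
  giving Vusima domyosi.
Only *damgati yields all of Bamin zamgase, Vusima domyosi.

*damgati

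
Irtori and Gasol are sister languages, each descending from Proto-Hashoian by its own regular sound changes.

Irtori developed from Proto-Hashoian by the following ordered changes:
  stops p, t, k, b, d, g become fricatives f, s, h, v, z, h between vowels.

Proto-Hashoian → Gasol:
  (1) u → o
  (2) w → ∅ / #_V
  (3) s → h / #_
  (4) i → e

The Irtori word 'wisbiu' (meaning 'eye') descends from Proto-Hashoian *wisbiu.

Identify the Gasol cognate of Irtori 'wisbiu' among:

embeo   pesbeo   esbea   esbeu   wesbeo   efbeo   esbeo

Gasol: *wisbiu
  wisbiu → wisbio   [vowel merger]
  wisbio → isbio   [glide loss]
  isbio (rule 3 does not apply)
  isbio → esbeo   [vowel merger]
  giving Gasol esbeo.

esbeo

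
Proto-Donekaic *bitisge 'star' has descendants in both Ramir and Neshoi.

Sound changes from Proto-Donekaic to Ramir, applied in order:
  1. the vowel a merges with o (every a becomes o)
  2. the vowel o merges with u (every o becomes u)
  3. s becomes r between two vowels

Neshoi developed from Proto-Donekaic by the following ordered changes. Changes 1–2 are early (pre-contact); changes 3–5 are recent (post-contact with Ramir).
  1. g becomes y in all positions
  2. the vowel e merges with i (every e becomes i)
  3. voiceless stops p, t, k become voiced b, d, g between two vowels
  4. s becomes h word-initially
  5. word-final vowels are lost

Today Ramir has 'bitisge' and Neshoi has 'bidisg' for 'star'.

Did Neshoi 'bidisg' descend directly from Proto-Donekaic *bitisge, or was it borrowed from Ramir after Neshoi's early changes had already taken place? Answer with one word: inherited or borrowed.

borrowed

If inherited, *bitisge would pass through all of Neshoi's changes:
Neshoi: start from *bitisge.
  rule 1 (unconditioned shift): bitisge → bitisye
  rule 2 (vowel merger): bitisye → bitisyi
  rule 3 (intervocalic voicing): bitisyi → bidisyi
  rule 4: no change — bidisyi
  rule 5 (apocope): bidisyi → bidisy
  ⇒ Neshoi bidisy
If borrowed from Ramir 'bitisge' after the early changes, it would undergo only the recent ones:
  rule 3 (intervocalic voicing): bitisge → bidisge
  rule 4 (debuccalisation): no change (bidisge)
  rule 5 (apocope): bidisge → bidisg
  ⇒ as a loan: bidisg
Neshoi 'bidisg' matches the loan outcome 'bidisg', not the inherited 'bidisy' — it skipped the early Neshoi changes, so it was borrowed from Ramir.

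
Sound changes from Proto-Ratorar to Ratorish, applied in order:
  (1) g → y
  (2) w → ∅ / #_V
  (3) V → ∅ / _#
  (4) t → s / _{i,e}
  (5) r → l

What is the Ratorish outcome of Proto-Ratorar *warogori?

aloyol

Ratorish: start from *warogori.
  rule 1 (unconditioned shift): warogori → waroyori
  rule 2 (glide loss): waroyori → aroyori
  rule 3 (apocope): aroyori → aroyor
  rule 4: no change — aroyor
  rule 5 (unconditioned shift): aroyor → aloyol
  ⇒ Ratorish aloyol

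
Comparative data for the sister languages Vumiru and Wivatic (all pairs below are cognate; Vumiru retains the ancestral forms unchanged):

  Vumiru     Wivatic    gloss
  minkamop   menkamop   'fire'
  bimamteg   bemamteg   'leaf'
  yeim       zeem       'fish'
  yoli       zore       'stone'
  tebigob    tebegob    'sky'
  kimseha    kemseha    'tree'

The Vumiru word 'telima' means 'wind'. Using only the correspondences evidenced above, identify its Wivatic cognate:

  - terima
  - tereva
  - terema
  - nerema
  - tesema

yoli ~ zore — Vumiru l corresponds to Wivatic r between vowels (before a front vowel).
bimamteg ~ bemamteg, kimseha ~ kemseha — Vumiru i corresponds to Wivatic e after a consonant, before a nasal.
Applying these to Vumiru 'telima':
  telima → terima   (l→r between vowels (before a front vowel))
  terima → terema   (i→e after a consonant, before a nasal)
So the Wivatic cognate is 'terema'.

terema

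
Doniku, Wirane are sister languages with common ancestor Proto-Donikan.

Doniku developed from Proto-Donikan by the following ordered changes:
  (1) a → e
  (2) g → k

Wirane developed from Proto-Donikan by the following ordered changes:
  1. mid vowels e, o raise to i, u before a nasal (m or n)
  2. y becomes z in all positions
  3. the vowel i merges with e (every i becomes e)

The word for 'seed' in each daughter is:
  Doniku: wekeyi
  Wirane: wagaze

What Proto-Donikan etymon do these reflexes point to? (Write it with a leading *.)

Position 6: Doniku has i, Wirane has e. Doniku preserves i here (none of its changes turn any other segment into i), so the proto-segment is *i.
Position 2: Doniku has e, Wirane has a. Wirane preserves a here (none of its changes turn any other segment into a), so the proto-segment is *a.
Position 5: Doniku has y, Wirane has z. Doniku preserves y here (none of its changes turn any other segment into y), so the proto-segment is *y.
Continuing position by position gives *wagayi; check it forward:
Doniku: *wagayi > wegeyi > wekeyi  (by vowel merger, unconditioned shift)
Wirane: *wagayi > wagazi > wagaze  (by unconditioned shift, vowel merger)
*wagayi is the unique common source.

*wagayi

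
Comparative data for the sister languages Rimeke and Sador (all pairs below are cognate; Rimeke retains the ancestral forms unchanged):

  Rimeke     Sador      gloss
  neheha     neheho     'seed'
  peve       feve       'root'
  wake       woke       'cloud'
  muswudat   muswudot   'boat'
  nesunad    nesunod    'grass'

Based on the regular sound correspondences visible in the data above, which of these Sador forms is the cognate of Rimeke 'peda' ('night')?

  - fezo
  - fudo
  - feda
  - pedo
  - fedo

fedo

peve ~ feve — Rimeke p corresponds to Sador f word-initially before a front vowel.
neheha ~ neheho — Rimeke a corresponds to Sador o word-finally.
Applying these to Rimeke 'peda':
  peda → feda   (p→f word-initially before a front vowel)
  feda → fedo   (a→o word-finally)
So the Sador cognate is 'fedo'.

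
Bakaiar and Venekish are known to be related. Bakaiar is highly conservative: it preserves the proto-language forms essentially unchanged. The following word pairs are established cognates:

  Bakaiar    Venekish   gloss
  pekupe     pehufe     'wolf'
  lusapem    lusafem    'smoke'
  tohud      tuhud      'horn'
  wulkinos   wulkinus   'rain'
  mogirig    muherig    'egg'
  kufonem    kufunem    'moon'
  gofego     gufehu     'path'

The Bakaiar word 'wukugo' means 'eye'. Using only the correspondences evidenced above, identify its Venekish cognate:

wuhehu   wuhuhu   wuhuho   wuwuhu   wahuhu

pekupe ~ pehufe — Bakaiar k corresponds to Venekish h between vowels (before a back vowel).
gofego ~ gufehu — Bakaiar g corresponds to Venekish h between vowels (before a back vowel).
gofego ~ gufehu — Bakaiar o corresponds to Venekish u word-finally.
Applying these to Bakaiar 'wukugo':
  wukugo → wuhugo   (k→h between vowels (before a back vowel))
  wuhugo → wuhuho   (g→h between vowels (before a back vowel))
  wuhuho → wuhuhu   (o→u word-finally)
So the Venekish cognate is 'wuhuhu'.

wuhuhu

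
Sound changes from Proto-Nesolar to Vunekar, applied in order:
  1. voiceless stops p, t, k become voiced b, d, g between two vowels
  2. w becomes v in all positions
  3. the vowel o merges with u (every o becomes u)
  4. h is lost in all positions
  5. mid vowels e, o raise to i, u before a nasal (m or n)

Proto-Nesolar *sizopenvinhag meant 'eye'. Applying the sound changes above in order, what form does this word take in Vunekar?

sizubinvinag

Vunekar: *sizopenvinhag
  sizopenvinhag → sizobenvinhag   [intervocalic voicing]
  sizobenvinhag (rule 2 does not apply)
  sizobenvinhag → sizubenvinhag   [vowel merger]
  sizubenvinhag → sizubenvinag   [h-loss]
  sizubenvinag → sizubinvinag   [pre-nasal raising]
  giving Vunekar sizubinvinag.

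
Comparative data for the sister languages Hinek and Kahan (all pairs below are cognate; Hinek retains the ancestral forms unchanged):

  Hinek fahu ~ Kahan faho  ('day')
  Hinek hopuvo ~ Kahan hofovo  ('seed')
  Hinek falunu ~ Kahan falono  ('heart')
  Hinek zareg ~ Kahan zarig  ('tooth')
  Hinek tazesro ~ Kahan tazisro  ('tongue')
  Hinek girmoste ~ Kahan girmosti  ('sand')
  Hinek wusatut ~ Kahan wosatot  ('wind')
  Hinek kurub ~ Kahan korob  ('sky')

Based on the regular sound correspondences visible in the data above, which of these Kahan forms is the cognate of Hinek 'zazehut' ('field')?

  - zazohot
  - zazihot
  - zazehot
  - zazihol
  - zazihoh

zazihot

zareg ~ zarig, tazesro ~ tazisro — Hinek e corresponds to Kahan i after a consonant, before a consonant other than r, m, n, p, b, f, v.
wusatut ~ wosatot — Hinek u corresponds to Kahan o after a consonant, before a consonant other than r, m, n, p, b, f, v.
Applying these to Hinek 'zazehut':
  zazehut → zazihut   (e→i after a consonant, before a consonant other than r, m, n, p, b, f, v)
  zazihut → zazihot   (u→o after a consonant, before a consonant other than r, m, n, p, b, f, v)
So the Kahan cognate is 'zazihot'.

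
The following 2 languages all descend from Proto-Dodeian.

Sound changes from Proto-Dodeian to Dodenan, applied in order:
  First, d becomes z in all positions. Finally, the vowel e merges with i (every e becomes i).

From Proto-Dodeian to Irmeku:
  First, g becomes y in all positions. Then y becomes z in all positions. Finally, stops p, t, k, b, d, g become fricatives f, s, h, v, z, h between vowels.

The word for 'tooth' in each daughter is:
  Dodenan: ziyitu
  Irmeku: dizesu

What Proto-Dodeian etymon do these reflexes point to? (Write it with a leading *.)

Position 4: Dodenan has i, Irmeku has e. Irmeku preserves e here (none of its changes turn any other segment into e), so the proto-segment is *e.
Position 5: Dodenan has t, Irmeku has s. Dodenan preserves t here (none of its changes turn any other segment into t), so the proto-segment is *t.
Continuing position by position gives *diyetu; check it forward:
Dodenan: *diyetu
  diyetu → ziyetu   [unconditioned shift]
  ziyetu → ziyitu   [vowel merger]
  giving Dodenan ziyitu.
Irmeku: *diyetu > dizetu > dizesu  (by unconditioned shift, intervocalic lenition)
Only *diyetu yields all of Dodenan ziyitu, Irmeku dizesu.

*diyetu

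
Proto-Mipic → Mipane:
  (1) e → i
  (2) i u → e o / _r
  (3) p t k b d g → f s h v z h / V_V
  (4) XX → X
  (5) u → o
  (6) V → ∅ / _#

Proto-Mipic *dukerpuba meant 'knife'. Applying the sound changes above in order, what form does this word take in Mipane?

doherpov

Mipane: *dukerpuba > dukirpuba > dukerpuba > duherpuva > doherpova > doherpov  (by vowel merger, pre-rhotic lowering, intervocalic lenition, vowel merger, apocope)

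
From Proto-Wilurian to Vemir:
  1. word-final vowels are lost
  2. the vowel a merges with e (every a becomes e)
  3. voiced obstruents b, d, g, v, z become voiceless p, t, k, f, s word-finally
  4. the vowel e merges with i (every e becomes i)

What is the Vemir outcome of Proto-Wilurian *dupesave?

Vemir: *dupesave > dupesav > dupesev > dupesef > dupisif  (by apocope, vowel merger, final devoicing, vowel merger)

dupisif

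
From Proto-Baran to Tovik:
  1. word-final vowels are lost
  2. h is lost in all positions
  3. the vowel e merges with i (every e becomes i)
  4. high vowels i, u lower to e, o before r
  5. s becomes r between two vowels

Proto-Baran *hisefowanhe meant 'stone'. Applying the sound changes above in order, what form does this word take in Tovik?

Tovik: *hisefowanhe > hisefowanh > isefowan > isifowan > irifowan  (by apocope, h-loss, vowel merger, rhotacism)

irifowan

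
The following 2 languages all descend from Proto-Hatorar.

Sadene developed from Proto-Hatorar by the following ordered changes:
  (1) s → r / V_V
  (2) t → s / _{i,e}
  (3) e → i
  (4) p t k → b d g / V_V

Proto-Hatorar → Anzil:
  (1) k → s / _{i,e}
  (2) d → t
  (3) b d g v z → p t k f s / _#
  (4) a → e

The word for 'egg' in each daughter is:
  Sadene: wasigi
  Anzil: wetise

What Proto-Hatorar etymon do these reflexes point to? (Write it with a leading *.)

*watike

Position 3: Sadene has s, Anzil has t. Taking the neighbouring segments as reconstructed: Sadene s can only go back to *t; Anzil t could go back to *t or *d — the one source consistent with every daughter is *t.
Position 2: Sadene has a, Anzil has e. Sadene preserves a here (none of its changes turn any other segment into a), so the proto-segment is *a.
Verify the candidate proto-form against each daughter:
Sadene: *watike
  watike (rule 1 does not apply)
  watike → wasike   [palatalisation]
  wasike → wasiki   [vowel merger]
  wasiki → wasigi   [intervocalic voicing]
  giving Sadene wasigi.
Anzil: *watike
  watike → watise   [palatalisation]
  watise (rule 2 does not apply)
  watise (rule 3 does not apply)
  watise → wetise   [vowel merger]
  giving Anzil wetise.
Only *watike yields all of Sadene wasigi, Anzil wetise.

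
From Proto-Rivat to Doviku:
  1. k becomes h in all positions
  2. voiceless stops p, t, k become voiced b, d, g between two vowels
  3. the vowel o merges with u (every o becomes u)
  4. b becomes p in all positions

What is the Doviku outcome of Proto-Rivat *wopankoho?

Doviku: *wopankoho > wopanhoho > wobanhoho > wubanhuhu > wupanhuhu  (by unconditioned shift, intervocalic voicing, vowel merger, unconditioned shift)

wupanhuhu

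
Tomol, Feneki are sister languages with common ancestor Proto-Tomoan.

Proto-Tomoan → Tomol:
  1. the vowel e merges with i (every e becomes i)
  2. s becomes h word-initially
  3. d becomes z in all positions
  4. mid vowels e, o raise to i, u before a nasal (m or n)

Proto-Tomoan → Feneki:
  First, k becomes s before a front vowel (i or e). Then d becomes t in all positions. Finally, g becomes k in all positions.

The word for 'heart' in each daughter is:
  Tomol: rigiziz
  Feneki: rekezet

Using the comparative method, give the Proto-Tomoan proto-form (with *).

*regezed

Position 7: Tomol has z, Feneki has t. Taking the neighbouring segments as reconstructed: Tomol z could go back to *d or *z; Feneki t could go back to *t or *d — the one source consistent with every daughter is *d.
Position 6: Tomol has i, Feneki has e. Feneki preserves e here (none of its changes turn any other segment into e), so the proto-segment is *e.
Continuing position by position gives *regezed; check it forward:
Tomol: *regezed > rigizid > rigiziz  (by vowel merger, unconditioned shift)
Feneki: *regezed
  regezed (rule 1 does not apply)
  regezed → regezet   [unconditioned shift]
  regezet → rekezet   [unconditioned shift]
  giving Feneki rekezet.
Only *regezed yields all of Tomol rigiziz, Feneki rekezet.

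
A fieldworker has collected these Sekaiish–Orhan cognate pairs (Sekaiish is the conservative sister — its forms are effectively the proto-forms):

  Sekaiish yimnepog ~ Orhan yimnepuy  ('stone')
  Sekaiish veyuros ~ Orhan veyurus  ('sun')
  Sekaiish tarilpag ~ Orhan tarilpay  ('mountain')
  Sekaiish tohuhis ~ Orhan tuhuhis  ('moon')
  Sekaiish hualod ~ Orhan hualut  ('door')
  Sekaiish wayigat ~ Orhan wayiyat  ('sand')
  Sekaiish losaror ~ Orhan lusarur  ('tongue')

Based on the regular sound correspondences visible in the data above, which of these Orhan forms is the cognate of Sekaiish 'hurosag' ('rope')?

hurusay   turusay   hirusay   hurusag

hurusay

yimnepog ~ yimnepuy, veyuros ~ veyurus — Sekaiish o corresponds to Orhan u after a consonant, before a consonant other than r, m, n, p, b, f, v.
yimnepog ~ yimnepuy, tarilpag ~ tarilpay — Sekaiish g corresponds to Orhan y word-finally.
Applying these to Sekaiish 'hurosag':
  hurosag → hurusag   (o→u after a consonant, before a consonant other than r, m, n, p, b, f, v)
  hurusag → hurusay   (g→y word-finally)
So the Orhan cognate is 'hurusay'.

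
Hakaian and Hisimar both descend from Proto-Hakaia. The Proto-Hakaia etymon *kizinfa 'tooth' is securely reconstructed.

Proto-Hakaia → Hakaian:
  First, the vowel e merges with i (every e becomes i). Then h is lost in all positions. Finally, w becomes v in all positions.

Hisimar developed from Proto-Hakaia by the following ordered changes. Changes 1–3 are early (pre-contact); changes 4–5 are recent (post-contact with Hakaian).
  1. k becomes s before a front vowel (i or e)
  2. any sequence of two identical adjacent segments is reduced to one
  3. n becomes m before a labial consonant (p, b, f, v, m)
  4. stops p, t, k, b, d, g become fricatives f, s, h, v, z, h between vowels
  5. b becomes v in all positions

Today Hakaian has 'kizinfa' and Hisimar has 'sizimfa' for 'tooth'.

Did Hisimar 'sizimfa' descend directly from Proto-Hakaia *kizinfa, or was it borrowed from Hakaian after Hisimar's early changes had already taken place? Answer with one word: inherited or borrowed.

If inherited, *kizinfa would pass through all of Hisimar's changes:
Hisimar: *kizinfa > sizinfa > sizimfa  (by palatalisation, nasal place assimilation)
If borrowed from Hakaian 'kizinfa' after the early changes, it would undergo only the recent ones:
  rule 4 (intervocalic lenition): no change (kizinfa)
  rule 5 (unconditioned shift): no change (kizinfa)
  ⇒ as a loan: kizinfa
Hisimar 'sizimfa' matches the inherited outcome exactly, so it is an inherited cognate, not a loan.

inherited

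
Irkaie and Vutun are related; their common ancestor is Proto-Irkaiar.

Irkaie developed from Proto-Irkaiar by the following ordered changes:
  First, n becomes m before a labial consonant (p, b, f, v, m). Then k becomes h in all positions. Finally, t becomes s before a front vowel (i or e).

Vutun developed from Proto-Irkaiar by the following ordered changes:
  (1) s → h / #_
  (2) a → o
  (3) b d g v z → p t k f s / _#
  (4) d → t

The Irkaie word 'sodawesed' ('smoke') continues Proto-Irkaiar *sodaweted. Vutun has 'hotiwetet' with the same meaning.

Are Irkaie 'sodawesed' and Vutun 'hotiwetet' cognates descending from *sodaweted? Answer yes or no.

no

Derive the expected Vutun reflex of *sodaweted:
Vutun: start from *sodaweted.
  rule 1 (debuccalisation): sodaweted → hodaweted
  rule 2 (vowel merger): hodaweted → hodoweted
  rule 3 (final devoicing): hodoweted → hodowetet
  rule 4 (unconditioned shift): hodowetet → hotowetet
  ⇒ Vutun hotowetet
The regular Vutun reflex would be 'hotowetet', but the attested form is 'hotiwetet'. The correspondence is irregular, so they are not cognates (the Vutun form has a different source).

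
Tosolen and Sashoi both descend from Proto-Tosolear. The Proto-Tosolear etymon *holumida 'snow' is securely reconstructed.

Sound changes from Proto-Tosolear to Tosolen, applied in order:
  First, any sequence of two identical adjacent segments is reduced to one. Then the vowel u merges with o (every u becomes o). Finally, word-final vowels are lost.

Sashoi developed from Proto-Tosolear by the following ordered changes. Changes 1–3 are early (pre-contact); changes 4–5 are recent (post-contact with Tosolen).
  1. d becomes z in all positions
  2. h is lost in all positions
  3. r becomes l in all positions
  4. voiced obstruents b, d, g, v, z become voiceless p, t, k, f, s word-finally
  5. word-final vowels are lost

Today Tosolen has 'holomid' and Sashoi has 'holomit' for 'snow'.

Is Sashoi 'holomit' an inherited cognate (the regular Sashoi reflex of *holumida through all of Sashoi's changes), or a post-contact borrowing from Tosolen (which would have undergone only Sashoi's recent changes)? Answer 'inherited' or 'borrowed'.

If inherited, *holumida would pass through all of Sashoi's changes:
Sashoi: start from *holumida.
  rule 1 (unconditioned shift): holumida → holumiza
  rule 2 (h-loss): holumiza → olumiza
  rule 3: no change — olumiza
  rule 4: no change — olumiza
  rule 5 (apocope): olumiza → olumiz
  ⇒ Sashoi olumiz
If borrowed from Tosolen 'holomid' after the early changes, it would undergo only the recent ones:
  rule 4 (final devoicing): holomid → holomit
  rule 5 (apocope): no change (holomit)
  ⇒ as a loan: holomit
Sashoi 'holomit' matches the loan outcome 'holomit', not the inherited 'olumiz' — it skipped the early Sashoi changes, so it was borrowed from Tosolen.

borrowed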